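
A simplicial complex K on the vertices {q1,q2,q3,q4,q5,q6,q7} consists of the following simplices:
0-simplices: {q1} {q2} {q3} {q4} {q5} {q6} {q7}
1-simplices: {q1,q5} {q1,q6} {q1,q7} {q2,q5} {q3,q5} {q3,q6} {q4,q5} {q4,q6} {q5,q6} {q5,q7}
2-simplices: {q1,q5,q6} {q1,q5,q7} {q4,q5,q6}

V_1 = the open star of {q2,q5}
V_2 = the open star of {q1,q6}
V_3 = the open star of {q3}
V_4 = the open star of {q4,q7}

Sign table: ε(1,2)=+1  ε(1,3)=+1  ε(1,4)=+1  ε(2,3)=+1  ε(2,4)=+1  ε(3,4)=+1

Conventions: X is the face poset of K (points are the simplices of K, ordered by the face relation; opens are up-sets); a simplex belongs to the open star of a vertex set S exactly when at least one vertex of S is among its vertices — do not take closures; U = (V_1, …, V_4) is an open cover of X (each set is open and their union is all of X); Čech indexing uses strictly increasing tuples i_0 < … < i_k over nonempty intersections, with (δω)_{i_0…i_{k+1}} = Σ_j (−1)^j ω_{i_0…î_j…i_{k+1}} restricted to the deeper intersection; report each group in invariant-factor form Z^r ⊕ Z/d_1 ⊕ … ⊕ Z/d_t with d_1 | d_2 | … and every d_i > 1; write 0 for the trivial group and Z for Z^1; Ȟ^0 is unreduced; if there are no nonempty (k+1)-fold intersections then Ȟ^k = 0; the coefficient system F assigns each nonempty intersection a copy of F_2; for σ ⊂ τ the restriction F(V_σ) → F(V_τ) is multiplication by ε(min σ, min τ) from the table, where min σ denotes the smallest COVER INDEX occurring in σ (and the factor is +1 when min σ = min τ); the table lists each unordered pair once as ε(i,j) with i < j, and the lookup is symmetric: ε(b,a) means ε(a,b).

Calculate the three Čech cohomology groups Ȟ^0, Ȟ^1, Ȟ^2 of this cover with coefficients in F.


intersection data:
  V1={{q2},{q5},{q1,q5},{q2,q5},{q3,q5},{q4,q5},{q5,q6},{q5,q7},{q1,q5,q6},{q1,q5,q7},{q4,q5,q6}} V2={{q1},{q6},{q1,q5},{q1,q6},{q1,q7},{q3,q6},{q4,q6},{q5,q6},{q1,q5,q6},{q1,q5,q7},{q4,q5,q6}} V3={{q3},{q3,q5},{q3,q6}} V4={{q4},{q7},{q1,q7},{q4,q5},{q4,q6},{q5,q7},{q1,q5,q7},{q4,q5,q6}}
  V12={{q1,q5},{q5,q6},{q1,q5,q6},{q1,q5,q7},{q4,q5,q6}} V13={{q3,q5}} V14={{q4,q5},{q5,q7},{q1,q5,q7},{q4,q5,q6}} V23={{q3,q6}} V24={{q1,q7},{q4,q6},{q1,q5,q7},{q4,q5,q6}}
  V124={{q1,q5,q7},{q4,q5,q6}}
C dims 4,5,1; δ0: rk_F2 3; δ1: rk_F2 1
Ȟ^0 = (4 − 3) − 0 = 1, so Ȟ^0 ≅ Z/2
Ȟ^1 = (5 − 1) − 3 = 1, so Ȟ^1 ≅ Z/2
Ȟ^2 = (1 − 0) − 1 = 0, so Ȟ^2 ≅ 0

Ȟ^0(U;F) ≅ Z/2, Ȟ^1(U;F) ≅ Z/2, Ȟ^2(U;F) ≅ 0


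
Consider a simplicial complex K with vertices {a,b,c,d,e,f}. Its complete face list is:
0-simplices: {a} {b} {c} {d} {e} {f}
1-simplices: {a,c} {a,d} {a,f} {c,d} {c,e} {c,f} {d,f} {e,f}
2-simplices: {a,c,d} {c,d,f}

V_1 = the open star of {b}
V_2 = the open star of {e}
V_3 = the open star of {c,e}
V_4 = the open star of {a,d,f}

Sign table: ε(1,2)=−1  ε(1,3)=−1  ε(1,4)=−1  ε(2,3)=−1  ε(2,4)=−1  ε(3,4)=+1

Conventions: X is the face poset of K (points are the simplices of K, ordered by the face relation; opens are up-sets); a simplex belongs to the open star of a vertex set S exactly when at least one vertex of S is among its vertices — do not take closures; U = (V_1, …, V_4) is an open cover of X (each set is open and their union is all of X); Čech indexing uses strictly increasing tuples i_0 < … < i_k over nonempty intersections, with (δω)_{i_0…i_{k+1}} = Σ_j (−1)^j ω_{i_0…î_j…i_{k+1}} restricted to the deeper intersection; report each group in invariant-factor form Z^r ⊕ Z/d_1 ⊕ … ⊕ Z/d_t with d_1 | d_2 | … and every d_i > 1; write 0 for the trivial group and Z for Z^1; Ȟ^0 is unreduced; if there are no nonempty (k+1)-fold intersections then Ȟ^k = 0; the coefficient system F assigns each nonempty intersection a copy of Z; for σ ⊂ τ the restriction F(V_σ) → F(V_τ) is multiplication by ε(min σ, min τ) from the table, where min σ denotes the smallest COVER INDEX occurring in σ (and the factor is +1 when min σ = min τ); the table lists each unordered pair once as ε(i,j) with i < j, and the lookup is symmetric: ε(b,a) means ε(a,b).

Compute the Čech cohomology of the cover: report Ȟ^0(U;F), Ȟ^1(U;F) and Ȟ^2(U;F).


cover nerve:
  V1={{b}} V2={{e},{c,e},{e,f}} V3={{c},{e},{a,c},{c,d},{c,e},{c,f},{e,f},{a,c,d},{c,d,f}} V4={{a},{d},{f},{a,c},{a,d},{a,f},{c,d},{c,f},{d,f},{e,f},{a,c,d},{c,d,f}}
  V23={{e},{c,e},{e,f}} V24={{e,f}} V34={{a,c},{c,d},{c,f},{e,f},{a,c,d},{c,d,f}}
  V234={{e,f}}
C dims 4,3,1; δ0: rk 2, SNF 1^2; δ1: rk 1, SNF 1^1
Ȟ^0: (4−2)−0=2 ⇒ Z^2
Ȟ^1: (3−1)−2=0 ⇒ 0
Ȟ^2: (1−0)−1=0 ⇒ 0

Ȟ^0 ≅ Z^2,  Ȟ^1 ≅ 0,  Ȟ^2 ≅ 0


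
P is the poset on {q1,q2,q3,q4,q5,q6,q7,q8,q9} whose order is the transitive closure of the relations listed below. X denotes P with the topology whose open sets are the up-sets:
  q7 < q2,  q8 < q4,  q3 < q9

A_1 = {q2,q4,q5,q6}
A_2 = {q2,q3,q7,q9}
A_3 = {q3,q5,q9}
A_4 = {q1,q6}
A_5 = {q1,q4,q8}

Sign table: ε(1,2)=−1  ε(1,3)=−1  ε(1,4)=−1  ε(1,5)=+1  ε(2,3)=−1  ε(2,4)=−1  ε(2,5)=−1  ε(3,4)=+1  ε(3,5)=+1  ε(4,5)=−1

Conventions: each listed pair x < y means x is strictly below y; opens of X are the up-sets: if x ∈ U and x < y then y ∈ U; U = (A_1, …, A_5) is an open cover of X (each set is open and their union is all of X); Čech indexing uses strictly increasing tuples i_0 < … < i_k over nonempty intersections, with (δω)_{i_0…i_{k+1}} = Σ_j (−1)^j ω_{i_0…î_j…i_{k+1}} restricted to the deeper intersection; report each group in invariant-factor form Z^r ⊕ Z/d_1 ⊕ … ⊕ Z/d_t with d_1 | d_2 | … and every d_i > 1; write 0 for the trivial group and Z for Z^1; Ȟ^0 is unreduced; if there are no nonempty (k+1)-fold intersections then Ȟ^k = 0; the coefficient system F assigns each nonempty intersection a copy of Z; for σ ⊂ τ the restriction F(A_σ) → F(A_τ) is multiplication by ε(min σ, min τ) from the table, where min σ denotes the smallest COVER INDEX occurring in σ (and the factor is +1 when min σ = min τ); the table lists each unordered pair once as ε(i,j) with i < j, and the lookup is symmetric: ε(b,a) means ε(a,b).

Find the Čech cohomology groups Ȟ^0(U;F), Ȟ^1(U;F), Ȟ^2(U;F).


Ȟ^0 ≅ 0,  Ȟ^1 ≅ Z ⊕ Z/2,  Ȟ^2 ≅ 0

cover nerve:
  A12={q2} A13={q5} A14={q6} A15={q4} A23={q3,q9} A45={q1}
C dims 5,6; δ0: rk 5, SNF 1^4·2
Ȟ^0: (5−5)−0=0 ⇒ 0
Ȟ^1: (6−0)−5=1 plus torsion [2] ⇒ Z ⊕ Z/2
Ȟ^2: (0−0)−0=0 ⇒ 0


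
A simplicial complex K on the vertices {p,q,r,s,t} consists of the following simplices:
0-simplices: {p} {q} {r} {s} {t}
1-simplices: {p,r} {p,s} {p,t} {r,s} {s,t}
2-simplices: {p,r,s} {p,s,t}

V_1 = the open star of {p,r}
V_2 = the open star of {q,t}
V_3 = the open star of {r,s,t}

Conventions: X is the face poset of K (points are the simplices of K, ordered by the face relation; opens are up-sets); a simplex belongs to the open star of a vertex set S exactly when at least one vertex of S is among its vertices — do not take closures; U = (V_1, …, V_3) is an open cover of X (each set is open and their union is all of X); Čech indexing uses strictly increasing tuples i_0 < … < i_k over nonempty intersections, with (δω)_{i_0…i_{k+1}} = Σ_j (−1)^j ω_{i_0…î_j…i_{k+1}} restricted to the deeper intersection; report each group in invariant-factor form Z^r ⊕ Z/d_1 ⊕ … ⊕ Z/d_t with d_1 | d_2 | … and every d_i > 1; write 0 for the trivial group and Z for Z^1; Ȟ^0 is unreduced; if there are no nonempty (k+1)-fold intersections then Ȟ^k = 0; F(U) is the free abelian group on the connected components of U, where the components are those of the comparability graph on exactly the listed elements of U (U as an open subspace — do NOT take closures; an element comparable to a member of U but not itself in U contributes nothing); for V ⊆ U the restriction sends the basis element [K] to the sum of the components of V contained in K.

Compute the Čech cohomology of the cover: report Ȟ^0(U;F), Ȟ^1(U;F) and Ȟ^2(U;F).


cover nerve:
  V1={{p},{r},{p,r},{p,s},{p,t},{r,s},{p,r,s},{p,s,t}} V2={{q},{t},{p,t},{s,t},{p,s,t}} V3={{r},{s},{t},{p,r},{p,s},{p,t},{r,s},{s,t},{p,r,s},{p,s,t}}
  V12={{p,t},{p,s,t}} V13={{r},{p,r},{p,s},{p,t},{r,s},{p,r,s},{p,s,t}} V23={{t},{p,t},{s,t},{p,s,t}}
  V123={{p,t},{p,s,t}}
components per intersection:
  V1: {{p},{r},{p,r},{p,s},{p,t},{r,s},{p,r,s},{p,s,t}}
  V2: {{q}} {{t},{p,t},{s,t},{p,s,t}}
  V3: {{r},{s},{t},{p,r},{p,s},{p,t},{r,s},{s,t},{p,r,s},{p,s,t}}
  V12: {{p,t},{p,s,t}}
  V13: {{r},{p,r},{p,s},{p,t},{r,s},{p,r,s},{p,s,t}}
  V23: {{t},{p,t},{s,t},{p,s,t}}
  V123: {{p,t},{p,s,t}}
C dims 4,3,1; δ0: rk 2, SNF 1^2; δ1: rk 1, SNF 1^1
Ȟ^0: (4−2)−0=2 ⇒ Z^2
Ȟ^1: (3−1)−2=0 ⇒ 0
Ȟ^2: (1−0)−1=0 ⇒ 0

Ȟ^0 = Z^2, Ȟ^1 = 0, Ȟ^2 = 0


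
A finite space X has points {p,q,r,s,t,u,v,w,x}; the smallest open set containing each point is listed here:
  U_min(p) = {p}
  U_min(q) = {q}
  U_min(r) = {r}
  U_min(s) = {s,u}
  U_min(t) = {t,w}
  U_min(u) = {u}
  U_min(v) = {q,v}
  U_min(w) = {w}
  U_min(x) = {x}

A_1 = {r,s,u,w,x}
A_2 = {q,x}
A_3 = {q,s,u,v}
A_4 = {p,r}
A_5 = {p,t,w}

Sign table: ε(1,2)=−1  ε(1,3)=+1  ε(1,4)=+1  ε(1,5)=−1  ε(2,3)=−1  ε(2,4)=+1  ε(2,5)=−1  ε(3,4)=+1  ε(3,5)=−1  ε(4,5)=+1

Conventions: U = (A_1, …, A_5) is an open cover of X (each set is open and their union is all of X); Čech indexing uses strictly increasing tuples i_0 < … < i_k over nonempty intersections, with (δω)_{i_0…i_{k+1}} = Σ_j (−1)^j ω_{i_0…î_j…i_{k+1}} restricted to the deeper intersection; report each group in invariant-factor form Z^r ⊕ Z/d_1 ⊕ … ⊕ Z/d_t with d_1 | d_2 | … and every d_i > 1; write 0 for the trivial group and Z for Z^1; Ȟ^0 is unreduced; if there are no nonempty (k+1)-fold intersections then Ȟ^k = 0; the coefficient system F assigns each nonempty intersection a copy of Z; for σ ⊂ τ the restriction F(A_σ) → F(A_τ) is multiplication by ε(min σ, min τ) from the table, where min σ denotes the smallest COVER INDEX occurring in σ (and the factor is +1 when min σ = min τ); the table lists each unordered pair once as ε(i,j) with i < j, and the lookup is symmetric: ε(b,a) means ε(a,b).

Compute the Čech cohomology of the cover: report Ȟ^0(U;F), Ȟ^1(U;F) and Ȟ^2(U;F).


nonempty overlaps:
  A12={x} A13={s,u} A14={r} A15={w} A23={q} A45={p}
C dims 5,6; δ0: rk 5, SNF 1^4·2
degree 0: 5−5−0 = 0 → Ȟ^0 ≅ 0
degree 1: 6−0−5 = 1 plus torsion [2] → Ȟ^1 ≅ Z ⊕ Z/2
degree 2: 0−0−0 = 0 → Ȟ^2 ≅ 0

Ȟ^0 = 0, Ȟ^1 = Z ⊕ Z/2 and Ȟ^2 = 0


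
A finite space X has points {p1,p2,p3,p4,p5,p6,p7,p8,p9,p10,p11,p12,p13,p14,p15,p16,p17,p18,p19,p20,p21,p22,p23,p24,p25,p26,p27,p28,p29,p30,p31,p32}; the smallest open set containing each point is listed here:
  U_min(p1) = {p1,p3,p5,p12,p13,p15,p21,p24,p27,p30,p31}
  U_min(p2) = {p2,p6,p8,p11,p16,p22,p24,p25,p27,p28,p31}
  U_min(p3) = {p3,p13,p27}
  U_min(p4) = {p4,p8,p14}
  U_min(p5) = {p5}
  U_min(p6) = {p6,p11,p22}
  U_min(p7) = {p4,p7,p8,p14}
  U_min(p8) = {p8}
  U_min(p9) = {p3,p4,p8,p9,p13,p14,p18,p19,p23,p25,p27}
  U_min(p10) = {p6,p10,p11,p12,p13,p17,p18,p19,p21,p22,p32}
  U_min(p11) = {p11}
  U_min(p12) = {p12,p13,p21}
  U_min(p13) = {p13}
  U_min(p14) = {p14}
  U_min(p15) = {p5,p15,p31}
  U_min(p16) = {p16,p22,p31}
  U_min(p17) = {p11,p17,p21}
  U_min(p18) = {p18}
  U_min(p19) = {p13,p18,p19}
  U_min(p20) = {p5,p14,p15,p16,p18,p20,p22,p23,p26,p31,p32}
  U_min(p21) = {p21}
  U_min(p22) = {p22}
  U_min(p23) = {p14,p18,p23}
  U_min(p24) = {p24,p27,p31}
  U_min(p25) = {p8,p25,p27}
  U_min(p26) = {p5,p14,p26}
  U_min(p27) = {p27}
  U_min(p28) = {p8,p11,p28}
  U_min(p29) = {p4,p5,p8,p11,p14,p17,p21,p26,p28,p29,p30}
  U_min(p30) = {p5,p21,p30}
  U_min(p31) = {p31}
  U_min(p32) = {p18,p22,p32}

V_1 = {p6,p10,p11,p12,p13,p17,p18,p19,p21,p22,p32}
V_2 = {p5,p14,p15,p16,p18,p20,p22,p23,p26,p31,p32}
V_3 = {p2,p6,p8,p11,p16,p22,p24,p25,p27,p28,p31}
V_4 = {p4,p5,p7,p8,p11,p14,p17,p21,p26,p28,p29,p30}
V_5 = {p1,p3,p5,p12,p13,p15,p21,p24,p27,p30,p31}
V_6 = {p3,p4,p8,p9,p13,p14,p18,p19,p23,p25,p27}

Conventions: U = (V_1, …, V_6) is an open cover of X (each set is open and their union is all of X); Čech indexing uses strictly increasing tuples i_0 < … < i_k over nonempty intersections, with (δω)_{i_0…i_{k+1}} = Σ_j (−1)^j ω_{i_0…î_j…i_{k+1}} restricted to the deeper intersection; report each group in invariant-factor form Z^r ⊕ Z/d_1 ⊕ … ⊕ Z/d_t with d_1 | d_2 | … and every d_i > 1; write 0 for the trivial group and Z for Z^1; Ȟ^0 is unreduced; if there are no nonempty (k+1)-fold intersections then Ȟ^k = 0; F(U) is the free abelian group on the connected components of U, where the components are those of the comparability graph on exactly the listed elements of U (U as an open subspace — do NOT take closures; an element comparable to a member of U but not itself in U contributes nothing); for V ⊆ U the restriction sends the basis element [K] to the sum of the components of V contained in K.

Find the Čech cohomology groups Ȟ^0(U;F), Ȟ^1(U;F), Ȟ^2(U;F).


nonempty overlaps:
  V12={p18,p22,p32} V13={p6,p11,p22} V14={p11,p17,p21} V15={p12,p13,p21} V16={p13,p18,p19} V23={p16,p22,p31} V24={p5,p14,p26} V25={p5,p15,p31} V26={p14,p18,p23} V34={p8,p11,p28} V35={p24,p27,p31} V36={p8,p25,p27} V45={p5,p21,p30} V46={p4,p8,p14} V56={p3,p13,p27}
  V123={p22} V126={p18} V134={p11} V145={p21} V156={p13} V235={p31} V245={p5} V246={p14} V346={p8} V356={p27}
components per intersection:
  V1: {p6,p10,p11,p12,p13,p17,p18,p19,p21,p22,p32}
  V2: {p5,p14,p15,p16,p18,p20,p22,p23,p26,p31,p32}
  V3: {p2,p6,p8,p11,p16,p22,p24,p25,p27,p28,p31}
  V4: {p4,p5,p7,p8,p11,p14,p17,p21,p26,p28,p29,p30}
  V5: {p1,p3,p5,p12,p13,p15,p21,p24,p27,p30,p31}
  V6: {p3,p4,p8,p9,p13,p14,p18,p19,p23,p25,p27}
  V12: {p18,p22,p32}
  V13: {p6,p11,p22}
  V14: {p11,p17,p21}
  V15: {p12,p13,p21}
  V16: {p13,p18,p19}
  V23: {p16,p22,p31}
  V24: {p5,p14,p26}
  V25: {p5,p15,p31}
  V26: {p14,p18,p23}
  V34: {p8,p11,p28}
  V35: {p24,p27,p31}
  V36: {p8,p25,p27}
  V45: {p5,p21,p30}
  V46: {p4,p8,p14}
  V56: {p3,p13,p27}
  V123: {p22}
  V126: {p18}
  V134: {p11}
  V145: {p21}
  V156: {p13}
  V235: {p31}
  V245: {p5}
  V246: {p14}
  V346: {p8}
  V356: {p27}
C dims 6,15,10; δ0: rk 5, SNF 1^5; δ1: rk 10, SNF 1^9·2
degree 0: 6−5−0 = 1 → Ȟ^0 ≅ Z
degree 1: 15−10−5 = 0 → Ȟ^1 ≅ 0
degree 2: 10−0−10 = 0 plus torsion [2] → Ȟ^2 ≅ Z/2

Ȟ^0 ≅ Z; Ȟ^1 ≅ 0; Ȟ^2 ≅ Z/2


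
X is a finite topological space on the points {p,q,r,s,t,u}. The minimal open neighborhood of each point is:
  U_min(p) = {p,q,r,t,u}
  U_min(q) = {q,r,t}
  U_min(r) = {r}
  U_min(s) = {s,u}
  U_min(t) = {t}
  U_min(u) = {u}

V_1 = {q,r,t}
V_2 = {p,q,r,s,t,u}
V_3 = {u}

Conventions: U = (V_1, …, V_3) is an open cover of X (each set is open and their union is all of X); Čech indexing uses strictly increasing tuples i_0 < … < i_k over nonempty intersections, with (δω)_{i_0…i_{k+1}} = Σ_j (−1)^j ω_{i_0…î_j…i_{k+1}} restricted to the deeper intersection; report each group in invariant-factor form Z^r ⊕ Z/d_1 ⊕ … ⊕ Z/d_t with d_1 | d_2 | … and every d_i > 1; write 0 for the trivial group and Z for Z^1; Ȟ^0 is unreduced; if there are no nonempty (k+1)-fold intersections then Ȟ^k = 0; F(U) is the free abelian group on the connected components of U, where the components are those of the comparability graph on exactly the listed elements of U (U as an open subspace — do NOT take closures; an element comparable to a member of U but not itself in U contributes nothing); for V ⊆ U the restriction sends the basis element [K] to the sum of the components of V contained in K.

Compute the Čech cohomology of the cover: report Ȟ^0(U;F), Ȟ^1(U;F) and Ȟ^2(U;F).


Ȟ^0(U;F) ≅ Z, Ȟ^1(U;F) ≅ 0, Ȟ^2(U;F) ≅ 0

nonempty overlaps:
  V12={q,r,t} V23={u}
components per intersection:
  V1: {q,r,t}
  V2: {p,q,r,s,t,u}
  V3: {u}
  V12: {q,r,t}
  V23: {u}
C dims 3,2; δ0: rk 2, SNF 1^2
degree 0: 3−2−0 = 1 → Ȟ^0 ≅ Z
degree 1: 2−0−2 = 0 → Ȟ^1 ≅ 0
degree 2: 0−0−0 = 0 → Ȟ^2 ≅ 0


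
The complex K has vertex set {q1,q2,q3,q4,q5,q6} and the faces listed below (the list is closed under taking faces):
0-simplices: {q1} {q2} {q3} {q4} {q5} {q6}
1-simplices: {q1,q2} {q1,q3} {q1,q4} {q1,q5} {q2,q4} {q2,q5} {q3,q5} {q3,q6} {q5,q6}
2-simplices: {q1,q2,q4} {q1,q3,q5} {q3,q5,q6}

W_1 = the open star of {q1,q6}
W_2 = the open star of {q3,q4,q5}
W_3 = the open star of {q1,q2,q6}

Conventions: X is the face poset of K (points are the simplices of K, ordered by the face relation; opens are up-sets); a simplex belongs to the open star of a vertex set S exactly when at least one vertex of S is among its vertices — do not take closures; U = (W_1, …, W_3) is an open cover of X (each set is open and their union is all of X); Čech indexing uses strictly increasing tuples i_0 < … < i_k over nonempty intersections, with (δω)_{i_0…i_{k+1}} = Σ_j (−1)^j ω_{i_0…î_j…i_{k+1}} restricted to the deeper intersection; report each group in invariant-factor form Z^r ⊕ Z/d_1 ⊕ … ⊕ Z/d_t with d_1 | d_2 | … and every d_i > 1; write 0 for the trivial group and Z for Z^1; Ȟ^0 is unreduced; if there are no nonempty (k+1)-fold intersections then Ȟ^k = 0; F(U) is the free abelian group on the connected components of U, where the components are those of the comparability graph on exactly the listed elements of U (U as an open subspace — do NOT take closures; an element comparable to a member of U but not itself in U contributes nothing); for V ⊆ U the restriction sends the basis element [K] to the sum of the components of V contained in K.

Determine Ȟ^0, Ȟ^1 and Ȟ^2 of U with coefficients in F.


Ȟ^0(U;F) ≅ Z; Ȟ^1(U;F) ≅ Z; Ȟ^2(U;F) ≅ 0

nerve of the cover:
  W1={{q1},{q6},{q1,q2},{q1,q3},{q1,q4},{q1,q5},{q3,q6},{q5,q6},{q1,q2,q4},{q1,q3,q5},{q3,q5,q6}} W2={{q3},{q4},{q5},{q1,q3},{q1,q4},{q1,q5},{q2,q4},{q2,q5},{q3,q5},{q3,q6},{q5,q6},{q1,q2,q4},{q1,q3,q5},{q3,q5,q6}} W3={{q1},{q2},{q6},{q1,q2},{q1,q3},{q1,q4},{q1,q5},{q2,q4},{q2,q5},{q3,q6},{q5,q6},{q1,q2,q4},{q1,q3,q5},{q3,q5,q6}}
  W12={{q1,q3},{q1,q4},{q1,q5},{q3,q6},{q5,q6},{q1,q2,q4},{q1,q3,q5},{q3,q5,q6}} W13={{q1},{q6},{q1,q2},{q1,q3},{q1,q4},{q1,q5},{q3,q6},{q5,q6},{q1,q2,q4},{q1,q3,q5},{q3,q5,q6}} W23={{q1,q3},{q1,q4},{q1,q5},{q2,q4},{q2,q5},{q3,q6},{q5,q6},{q1,q2,q4},{q1,q3,q5},{q3,q5,q6}}
  W123={{q1,q3},{q1,q4},{q1,q5},{q3,q6},{q5,q6},{q1,q2,q4},{q1,q3,q5},{q3,q5,q6}}
components per intersection:
  W1: {{q1},{q1,q2},{q1,q3},{q1,q4},{q1,q5},{q1,q2,q4},{q1,q3,q5}} {{q6},{q3,q6},{q5,q6},{q3,q5,q6}}
  W2: {{q3},{q5},{q1,q3},{q1,q5},{q2,q5},{q3,q5},{q3,q6},{q5,q6},{q1,q3,q5},{q3,q5,q6}} {{q4},{q1,q4},{q2,q4},{q1,q2,q4}}
  W3: {{q1},{q2},{q1,q2},{q1,q3},{q1,q4},{q1,q5},{q2,q4},{q2,q5},{q1,q2,q4},{q1,q3,q5}} {{q6},{q3,q6},{q5,q6},{q3,q5,q6}}
  W12: {{q1,q3},{q1,q5},{q1,q3,q5}} {{q1,q4},{q1,q2,q4}} {{q3,q6},{q5,q6},{q3,q5,q6}}
  W13: {{q1},{q1,q2},{q1,q3},{q1,q4},{q1,q5},{q1,q2,q4},{q1,q3,q5}} {{q6},{q3,q6},{q5,q6},{q3,q5,q6}}
  W23: {{q1,q3},{q1,q5},{q1,q3,q5}} {{q1,q4},{q2,q4},{q1,q2,q4}} {{q2,q5}} {{q3,q6},{q5,q6},{q3,q5,q6}}
  W123: {{q1,q3},{q1,q5},{q1,q3,q5}} {{q1,q4},{q1,q2,q4}} {{q3,q6},{q5,q6},{q3,q5,q6}}
C dims 6,9,3; δ0: rk 5, SNF 1^5; δ1: rk 3, SNF 1^3
Ȟ^0 = (6 − 5) − 0 = 1, so Ȟ^0 ≅ Z
Ȟ^1 = (9 − 3) − 5 = 1, so Ȟ^1 ≅ Z
Ȟ^2 = (3 − 0) − 3 = 0, so Ȟ^2 ≅ 0


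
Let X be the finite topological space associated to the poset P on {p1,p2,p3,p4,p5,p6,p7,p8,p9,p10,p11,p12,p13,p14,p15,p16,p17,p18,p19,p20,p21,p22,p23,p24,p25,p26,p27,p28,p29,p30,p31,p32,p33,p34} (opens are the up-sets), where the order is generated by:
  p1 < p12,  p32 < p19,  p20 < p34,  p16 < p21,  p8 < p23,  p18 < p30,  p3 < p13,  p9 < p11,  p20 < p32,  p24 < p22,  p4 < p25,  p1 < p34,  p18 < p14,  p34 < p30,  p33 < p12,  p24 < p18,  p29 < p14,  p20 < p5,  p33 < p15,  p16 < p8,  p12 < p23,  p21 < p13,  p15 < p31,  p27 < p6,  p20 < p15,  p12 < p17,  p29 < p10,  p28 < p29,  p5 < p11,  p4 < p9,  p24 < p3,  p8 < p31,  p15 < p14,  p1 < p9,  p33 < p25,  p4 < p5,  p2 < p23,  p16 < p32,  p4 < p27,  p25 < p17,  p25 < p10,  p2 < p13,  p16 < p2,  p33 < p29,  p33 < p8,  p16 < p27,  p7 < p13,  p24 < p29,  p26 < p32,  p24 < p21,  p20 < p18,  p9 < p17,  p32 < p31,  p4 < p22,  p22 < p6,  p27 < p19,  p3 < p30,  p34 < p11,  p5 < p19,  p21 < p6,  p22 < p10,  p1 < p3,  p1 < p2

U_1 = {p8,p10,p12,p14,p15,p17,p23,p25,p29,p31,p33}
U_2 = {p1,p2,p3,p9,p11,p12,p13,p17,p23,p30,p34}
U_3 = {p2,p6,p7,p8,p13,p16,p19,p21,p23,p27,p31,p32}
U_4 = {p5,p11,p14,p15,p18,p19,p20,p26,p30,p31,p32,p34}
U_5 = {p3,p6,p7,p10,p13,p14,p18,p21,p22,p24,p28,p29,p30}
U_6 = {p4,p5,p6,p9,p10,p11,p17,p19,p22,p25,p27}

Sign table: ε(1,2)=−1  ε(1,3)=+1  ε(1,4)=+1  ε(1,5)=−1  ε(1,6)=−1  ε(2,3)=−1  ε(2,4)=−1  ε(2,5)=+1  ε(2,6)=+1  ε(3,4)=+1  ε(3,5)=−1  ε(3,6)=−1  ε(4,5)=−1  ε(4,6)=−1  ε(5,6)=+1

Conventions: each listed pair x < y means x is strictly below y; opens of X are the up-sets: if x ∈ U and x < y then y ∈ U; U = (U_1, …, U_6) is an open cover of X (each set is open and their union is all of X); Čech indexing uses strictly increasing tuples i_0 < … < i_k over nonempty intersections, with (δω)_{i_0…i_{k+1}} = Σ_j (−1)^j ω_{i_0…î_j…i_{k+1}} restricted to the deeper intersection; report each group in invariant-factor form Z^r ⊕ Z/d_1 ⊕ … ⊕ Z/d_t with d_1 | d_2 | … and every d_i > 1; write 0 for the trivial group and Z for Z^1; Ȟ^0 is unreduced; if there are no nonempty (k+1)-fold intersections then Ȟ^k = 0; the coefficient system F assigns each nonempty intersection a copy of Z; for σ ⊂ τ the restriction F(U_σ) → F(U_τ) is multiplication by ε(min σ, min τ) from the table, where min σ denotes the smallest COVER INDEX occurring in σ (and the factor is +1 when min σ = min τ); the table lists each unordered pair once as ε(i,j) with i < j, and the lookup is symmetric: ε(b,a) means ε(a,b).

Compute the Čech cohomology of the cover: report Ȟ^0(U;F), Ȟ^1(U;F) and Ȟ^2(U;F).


intersection data:
  U12={p12,p17,p23} U13={p8,p23,p31} U14={p14,p15,p31} U15={p10,p14,p29} U16={p10,p17,p25} U23={p2,p13,p23} U24={p11,p30,p34} U25={p3,p13,p30} U26={p9,p11,p17} U34={p19,p31,p32} U35={p6,p7,p13,p21} U36={p6,p19,p27} U45={p14,p18,p30} U46={p5,p11,p19} U56={p6,p10,p22}
  U123={p23} U126={p17} U134={p31} U145={p14} U156={p10} U235={p13} U245={p30} U246={p11} U346={p19} U356={p6}
C dims 6,15,10; δ0: rk 5, SNF 1^5; δ1: rk 10, SNF 1^9·2
Ȟ^0 = (6 − 5) − 0 = 1, so Ȟ^0 ≅ Z
Ȟ^1 = (15 − 10) − 5 = 0, so Ȟ^1 ≅ 0
Ȟ^2 = (10 − 0) − 10 = 0 plus torsion [2], so Ȟ^2 ≅ Z/2

Ȟ^0 = Z, Ȟ^1 = 0 and Ȟ^2 = Z/2


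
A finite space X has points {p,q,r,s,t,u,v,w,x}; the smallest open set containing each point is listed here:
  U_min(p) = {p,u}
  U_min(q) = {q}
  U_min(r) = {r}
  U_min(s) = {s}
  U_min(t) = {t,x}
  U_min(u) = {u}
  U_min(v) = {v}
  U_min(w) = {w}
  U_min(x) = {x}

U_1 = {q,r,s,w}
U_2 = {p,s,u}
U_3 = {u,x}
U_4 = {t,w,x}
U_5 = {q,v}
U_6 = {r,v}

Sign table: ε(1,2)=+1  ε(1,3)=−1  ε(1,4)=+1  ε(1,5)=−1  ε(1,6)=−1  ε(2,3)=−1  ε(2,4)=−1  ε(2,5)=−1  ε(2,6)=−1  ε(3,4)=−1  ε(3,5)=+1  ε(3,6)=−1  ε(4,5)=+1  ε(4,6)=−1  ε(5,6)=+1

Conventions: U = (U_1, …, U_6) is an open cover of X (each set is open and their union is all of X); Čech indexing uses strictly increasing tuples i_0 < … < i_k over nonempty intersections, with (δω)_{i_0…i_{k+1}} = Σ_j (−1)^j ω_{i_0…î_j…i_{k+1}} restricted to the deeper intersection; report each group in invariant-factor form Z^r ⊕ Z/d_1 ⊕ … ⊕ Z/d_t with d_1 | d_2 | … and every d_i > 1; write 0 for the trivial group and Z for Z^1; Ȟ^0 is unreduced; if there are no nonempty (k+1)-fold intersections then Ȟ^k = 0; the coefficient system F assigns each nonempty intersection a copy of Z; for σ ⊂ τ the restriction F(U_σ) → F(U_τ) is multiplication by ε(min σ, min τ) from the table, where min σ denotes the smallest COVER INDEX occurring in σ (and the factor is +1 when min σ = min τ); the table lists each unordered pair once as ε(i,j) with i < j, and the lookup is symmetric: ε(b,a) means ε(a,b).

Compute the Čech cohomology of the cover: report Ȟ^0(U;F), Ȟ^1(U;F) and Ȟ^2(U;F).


Ȟ^0 ≅ Z,  Ȟ^1 ≅ Z^2,  Ȟ^2 ≅ 0

nerve of the cover:
  U12={s} U14={w} U15={q} U16={r} U23={u} U34={x} U56={v}
C dims 6,7; δ0: rk 5, SNF 1^5
Ȟ^0 = (6 − 5) − 0 = 1, so Ȟ^0 ≅ Z
Ȟ^1 = (7 − 0) − 5 = 2, so Ȟ^1 ≅ Z^2
Ȟ^2 = (0 − 0) − 0 = 0, so Ȟ^2 ≅ 0


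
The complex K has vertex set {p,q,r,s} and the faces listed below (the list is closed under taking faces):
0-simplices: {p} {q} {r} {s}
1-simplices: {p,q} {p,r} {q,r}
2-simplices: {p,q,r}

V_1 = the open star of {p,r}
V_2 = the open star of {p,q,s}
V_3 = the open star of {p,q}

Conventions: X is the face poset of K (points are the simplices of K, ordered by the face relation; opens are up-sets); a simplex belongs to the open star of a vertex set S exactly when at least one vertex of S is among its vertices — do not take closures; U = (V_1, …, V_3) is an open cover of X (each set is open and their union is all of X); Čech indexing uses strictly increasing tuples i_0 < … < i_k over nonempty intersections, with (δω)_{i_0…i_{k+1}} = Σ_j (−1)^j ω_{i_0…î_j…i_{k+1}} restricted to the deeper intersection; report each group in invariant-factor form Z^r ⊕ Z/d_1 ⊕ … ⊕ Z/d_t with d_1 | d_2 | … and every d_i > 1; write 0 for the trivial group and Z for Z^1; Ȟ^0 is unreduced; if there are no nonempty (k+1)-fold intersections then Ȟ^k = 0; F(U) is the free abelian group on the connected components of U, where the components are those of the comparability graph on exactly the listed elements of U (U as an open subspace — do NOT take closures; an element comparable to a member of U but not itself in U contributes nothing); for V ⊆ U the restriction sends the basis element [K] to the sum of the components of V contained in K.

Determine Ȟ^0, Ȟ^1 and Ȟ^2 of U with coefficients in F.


intersection data:
  V1={{p},{r},{p,q},{p,r},{q,r},{p,q,r}} V2={{p},{q},{s},{p,q},{p,r},{q,r},{p,q,r}} V3={{p},{q},{p,q},{p,r},{q,r},{p,q,r}}
  V12={{p},{p,q},{p,r},{q,r},{p,q,r}} V13={{p},{p,q},{p,r},{q,r},{p,q,r}} V23={{p},{q},{p,q},{p,r},{q,r},{p,q,r}}
  V123={{p},{p,q},{p,r},{q,r},{p,q,r}}
components per intersection:
  V1: {{p},{r},{p,q},{p,r},{q,r},{p,q,r}}
  V2: {{p},{q},{p,q},{p,r},{q,r},{p,q,r}} {{s}}
  V3: {{p},{q},{p,q},{p,r},{q,r},{p,q,r}}
  V12: {{p},{p,q},{p,r},{q,r},{p,q,r}}
  V13: {{p},{p,q},{p,r},{q,r},{p,q,r}}
  V23: {{p},{q},{p,q},{p,r},{q,r},{p,q,r}}
  V123: {{p},{p,q},{p,r},{q,r},{p,q,r}}
C dims 4,3,1; δ0: rk 2, SNF 1^2; δ1: rk 1, SNF 1^1
Ȟ^0 = (4 − 2) − 0 = 2, so Ȟ^0 ≅ Z^2
Ȟ^1 = (3 − 1) − 2 = 0, so Ȟ^1 ≅ 0
Ȟ^2 = (1 − 0) − 1 = 0, so Ȟ^2 ≅ 0

Ȟ^0 ≅ Z^2,  Ȟ^1 ≅ 0,  Ȟ^2 ≅ 0


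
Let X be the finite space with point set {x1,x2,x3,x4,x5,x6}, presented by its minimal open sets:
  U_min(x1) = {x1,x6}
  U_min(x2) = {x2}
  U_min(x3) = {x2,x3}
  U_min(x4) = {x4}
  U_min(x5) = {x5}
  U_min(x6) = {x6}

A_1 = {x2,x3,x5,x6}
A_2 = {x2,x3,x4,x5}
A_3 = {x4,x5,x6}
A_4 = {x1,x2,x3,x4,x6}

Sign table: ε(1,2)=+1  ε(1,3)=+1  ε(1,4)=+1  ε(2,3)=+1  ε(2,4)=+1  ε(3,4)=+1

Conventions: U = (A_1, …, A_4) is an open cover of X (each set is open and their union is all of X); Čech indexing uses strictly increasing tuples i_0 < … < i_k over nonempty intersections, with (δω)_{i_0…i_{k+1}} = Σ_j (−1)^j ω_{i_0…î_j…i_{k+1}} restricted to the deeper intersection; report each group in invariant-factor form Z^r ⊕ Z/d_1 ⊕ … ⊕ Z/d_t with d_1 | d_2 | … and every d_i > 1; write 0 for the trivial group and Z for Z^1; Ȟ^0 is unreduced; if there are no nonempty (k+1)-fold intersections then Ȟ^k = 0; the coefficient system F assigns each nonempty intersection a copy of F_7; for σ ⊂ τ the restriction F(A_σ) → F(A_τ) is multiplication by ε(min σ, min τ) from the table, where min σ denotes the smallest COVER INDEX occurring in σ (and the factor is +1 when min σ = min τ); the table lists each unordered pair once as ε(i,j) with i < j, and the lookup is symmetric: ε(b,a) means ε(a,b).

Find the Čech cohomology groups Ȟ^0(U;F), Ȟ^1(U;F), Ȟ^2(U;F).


intersection data:
  A12={x2,x3,x5} A13={x5,x6} A14={x2,x3,x6} A23={x4,x5} A24={x2,x3,x4} A34={x4,x6}
  A123={x5} A124={x2,x3} A134={x6} A234={x4}
C dims 4,6,4; δ0: rk_F7 3; δ1: rk_F7 3
Ȟ^0 = (4 − 3) − 0 = 1, so Ȟ^0 ≅ Z/7
Ȟ^1 = (6 − 3) − 3 = 0, so Ȟ^1 ≅ 0
Ȟ^2 = (4 − 0) − 3 = 1, so Ȟ^2 ≅ Z/7

Ȟ^0 ≅ Z/7,  Ȟ^1 ≅ 0,  Ȟ^2 ≅ Z/7


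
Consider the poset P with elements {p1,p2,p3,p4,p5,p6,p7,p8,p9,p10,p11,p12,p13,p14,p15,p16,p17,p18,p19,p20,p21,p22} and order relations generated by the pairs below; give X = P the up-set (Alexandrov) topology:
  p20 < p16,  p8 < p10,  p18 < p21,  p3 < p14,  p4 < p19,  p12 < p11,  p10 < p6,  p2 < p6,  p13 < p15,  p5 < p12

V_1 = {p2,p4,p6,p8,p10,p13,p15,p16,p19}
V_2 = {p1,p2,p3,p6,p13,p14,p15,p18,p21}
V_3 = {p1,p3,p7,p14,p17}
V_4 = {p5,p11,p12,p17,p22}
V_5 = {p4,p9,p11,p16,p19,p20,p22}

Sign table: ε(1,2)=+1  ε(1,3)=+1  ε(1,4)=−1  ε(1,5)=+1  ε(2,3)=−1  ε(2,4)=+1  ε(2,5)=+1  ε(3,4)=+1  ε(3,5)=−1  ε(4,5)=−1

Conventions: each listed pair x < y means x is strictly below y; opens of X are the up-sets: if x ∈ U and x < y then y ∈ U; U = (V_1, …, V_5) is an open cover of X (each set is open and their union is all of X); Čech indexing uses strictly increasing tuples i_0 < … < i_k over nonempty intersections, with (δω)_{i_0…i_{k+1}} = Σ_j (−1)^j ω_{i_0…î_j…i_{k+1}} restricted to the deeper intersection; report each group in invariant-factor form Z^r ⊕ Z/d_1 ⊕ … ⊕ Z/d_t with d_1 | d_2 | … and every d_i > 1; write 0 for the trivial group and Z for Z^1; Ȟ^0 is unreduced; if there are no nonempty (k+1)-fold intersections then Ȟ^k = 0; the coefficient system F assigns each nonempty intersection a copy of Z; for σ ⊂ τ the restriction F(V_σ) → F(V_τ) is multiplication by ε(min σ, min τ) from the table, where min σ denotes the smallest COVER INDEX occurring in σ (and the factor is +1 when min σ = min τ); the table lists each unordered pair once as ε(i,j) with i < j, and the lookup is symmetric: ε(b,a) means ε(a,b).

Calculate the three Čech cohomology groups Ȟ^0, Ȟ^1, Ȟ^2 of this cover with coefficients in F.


Ȟ^0 = Z; Ȟ^1 = Z; Ȟ^2 = 0

intersection data:
  V12={p2,p6,p13,p15} V15={p4,p16,p19} V23={p1,p3,p14} V34={p17} V45={p11,p22}
C dims 5,5; δ0: rk 4, SNF 1^4
Ȟ^0 = (5 − 4) − 0 = 1, so Ȟ^0 ≅ Z
Ȟ^1 = (5 − 0) − 4 = 1, so Ȟ^1 ≅ Z
Ȟ^2 = (0 − 0) − 0 = 0, so Ȟ^2 ≅ 0


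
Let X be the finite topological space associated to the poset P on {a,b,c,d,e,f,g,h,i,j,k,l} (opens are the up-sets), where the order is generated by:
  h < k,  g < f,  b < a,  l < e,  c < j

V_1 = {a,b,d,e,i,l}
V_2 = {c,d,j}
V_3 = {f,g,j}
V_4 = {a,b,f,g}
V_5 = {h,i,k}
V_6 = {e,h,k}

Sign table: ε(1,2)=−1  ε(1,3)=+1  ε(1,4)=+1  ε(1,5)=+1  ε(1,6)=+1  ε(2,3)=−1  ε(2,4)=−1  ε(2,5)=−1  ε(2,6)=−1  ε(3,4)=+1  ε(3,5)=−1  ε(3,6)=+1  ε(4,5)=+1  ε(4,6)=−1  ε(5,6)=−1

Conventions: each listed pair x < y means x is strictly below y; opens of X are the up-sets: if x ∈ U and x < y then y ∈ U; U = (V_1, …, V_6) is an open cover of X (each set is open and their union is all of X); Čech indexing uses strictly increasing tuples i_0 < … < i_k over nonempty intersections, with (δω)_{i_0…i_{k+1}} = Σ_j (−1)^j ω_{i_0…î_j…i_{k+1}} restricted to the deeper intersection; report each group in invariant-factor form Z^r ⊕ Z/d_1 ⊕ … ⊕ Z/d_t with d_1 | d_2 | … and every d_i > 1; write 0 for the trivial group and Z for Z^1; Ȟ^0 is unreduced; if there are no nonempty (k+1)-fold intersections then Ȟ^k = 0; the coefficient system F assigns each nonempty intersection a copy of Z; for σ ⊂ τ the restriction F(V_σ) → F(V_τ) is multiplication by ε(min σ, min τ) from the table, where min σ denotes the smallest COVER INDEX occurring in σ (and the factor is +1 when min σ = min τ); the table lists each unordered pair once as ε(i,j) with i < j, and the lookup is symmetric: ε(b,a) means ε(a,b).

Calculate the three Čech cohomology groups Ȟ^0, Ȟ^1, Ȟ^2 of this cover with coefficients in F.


Ȟ^0 = 0, Ȟ^1 = Z ⊕ Z/2, Ȟ^2 = 0

nonempty intersections:
  V12={d} V14={a,b} V15={i} V16={e} V23={j} V34={f,g} V56={h,k}
C dims 6,7; δ0: rk 6, SNF 1^5·2
Ȟ^0: (6−6)−0=0 ⇒ 0
Ȟ^1: (7−0)−6=1 plus torsion [2] ⇒ Z ⊕ Z/2
Ȟ^2: (0−0)−0=0 ⇒ 0


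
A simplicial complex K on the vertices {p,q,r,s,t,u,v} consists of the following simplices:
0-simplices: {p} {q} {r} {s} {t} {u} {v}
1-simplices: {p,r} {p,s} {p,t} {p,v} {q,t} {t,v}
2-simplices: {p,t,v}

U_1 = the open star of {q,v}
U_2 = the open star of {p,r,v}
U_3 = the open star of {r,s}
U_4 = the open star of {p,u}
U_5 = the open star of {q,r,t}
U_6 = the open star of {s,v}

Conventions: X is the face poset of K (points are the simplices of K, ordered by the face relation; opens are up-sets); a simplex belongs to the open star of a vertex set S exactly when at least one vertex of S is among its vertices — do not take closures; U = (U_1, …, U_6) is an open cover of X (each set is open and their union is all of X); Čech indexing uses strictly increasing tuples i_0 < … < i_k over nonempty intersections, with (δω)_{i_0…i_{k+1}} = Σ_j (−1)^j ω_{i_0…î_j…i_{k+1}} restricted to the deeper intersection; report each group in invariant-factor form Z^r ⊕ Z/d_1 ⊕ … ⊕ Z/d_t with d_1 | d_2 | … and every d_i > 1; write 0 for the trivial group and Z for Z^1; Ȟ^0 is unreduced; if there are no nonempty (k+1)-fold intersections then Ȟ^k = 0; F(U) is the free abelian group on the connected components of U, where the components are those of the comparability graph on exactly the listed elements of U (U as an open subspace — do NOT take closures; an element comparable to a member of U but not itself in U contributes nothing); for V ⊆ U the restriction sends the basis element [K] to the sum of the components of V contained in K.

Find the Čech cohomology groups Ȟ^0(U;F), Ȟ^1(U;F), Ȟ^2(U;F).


cover nerve:
  U1={{q},{v},{p,v},{q,t},{t,v},{p,t,v}} U2={{p},{r},{v},{p,r},{p,s},{p,t},{p,v},{t,v},{p,t,v}} U3={{r},{s},{p,r},{p,s}} U4={{p},{u},{p,r},{p,s},{p,t},{p,v},{p,t,v}} U5={{q},{r},{t},{p,r},{p,t},{q,t},{t,v},{p,t,v}} U6={{s},{v},{p,s},{p,v},{t,v},{p,t,v}}
  U12={{v},{p,v},{t,v},{p,t,v}} U14={{p,v},{p,t,v}} U15={{q},{q,t},{t,v},{p,t,v}} U16={{v},{p,v},{t,v},{p,t,v}} U23={{r},{p,r},{p,s}} U24={{p},{p,r},{p,s},{p,t},{p,v},{p,t,v}} U25={{r},{p,r},{p,t},{t,v},{p,t,v}} U26={{v},{p,s},{p,v},{t,v},{p,t,v}} U34={{p,r},{p,s}} U35={{r},{p,r}} U36={{s},{p,s}} U45={{p,r},{p,t},{p,t,v}} U46={{p,s},{p,v},{p,t,v}} U56={{t,v},{p,t,v}}
  U124={{p,v},{p,t,v}} U125={{t,v},{p,t,v}} U126={{v},{p,v},{t,v},{p,t,v}} U145={{p,t,v}} U146={{p,v},{p,t,v}} U156={{t,v},{p,t,v}} U234={{p,r},{p,s}} U235={{r},{p,r}} U236={{p,s}} U245={{p,r},{p,t},{p,t,v}} U246={{p,s},{p,v},{p,t,v}} U256={{t,v},{p,t,v}} U345={{p,r}} U346={{p,s}} U456={{p,t,v}}
  U1245={{p,t,v}} U1246={{p,v},{p,t,v}} U1256={{t,v},{p,t,v}} U1456={{p,t,v}} U2345={{p,r}} U2346={{p,s}} U2456={{p,t,v}}
  U12456={{p,t,v}}
components per intersection:
  U1: {{q},{q,t}} {{v},{p,v},{t,v},{p,t,v}}
  U2: {{p},{r},{v},{p,r},{p,s},{p,t},{p,v},{t,v},{p,t,v}}
  U3: {{r},{p,r}} {{s},{p,s}}
  U4: {{p},{p,r},{p,s},{p,t},{p,v},{p,t,v}} {{u}}
  U5: {{q},{t},{p,t},{q,t},{t,v},{p,t,v}} {{r},{p,r}}
  U6: {{s},{p,s}} {{v},{p,v},{t,v},{p,t,v}}
  U12: {{v},{p,v},{t,v},{p,t,v}}
  U14: {{p,v},{p,t,v}}
  U15: {{q},{q,t}} {{t,v},{p,t,v}}
  U16: {{v},{p,v},{t,v},{p,t,v}}
  U23: {{r},{p,r}} {{p,s}}
  U24: {{p},{p,r},{p,s},{p,t},{p,v},{p,t,v}}
  U25: {{r},{p,r}} {{p,t},{t,v},{p,t,v}}
  U26: {{v},{p,v},{t,v},{p,t,v}} {{p,s}}
  U34: {{p,r}} {{p,s}}
  U35: {{r},{p,r}}
  U36: {{s},{p,s}}
  U45: {{p,r}} {{p,t},{p,t,v}}
  U46: {{p,s}} {{p,v},{p,t,v}}
  U56: {{t,v},{p,t,v}}
  U124: {{p,v},{p,t,v}}
  U125: {{t,v},{p,t,v}}
  U126: {{v},{p,v},{t,v},{p,t,v}}
  U145: {{p,t,v}}
  U146: {{p,v},{p,t,v}}
  U156: {{t,v},{p,t,v}}
  U234: {{p,r}} {{p,s}}
  U235: {{r},{p,r}}
  U236: {{p,s}}
  U245: {{p,r}} {{p,t},{p,t,v}}
  U246: {{p,s}} {{p,v},{p,t,v}}
  U256: {{t,v},{p,t,v}}
  U345: {{p,r}}
  U346: {{p,s}}
  U456: {{p,t,v}}
  U1245: {{p,t,v}}
  U1246: {{p,v},{p,t,v}}
  U1256: {{t,v},{p,t,v}}
  U1456: {{p,t,v}}
  U2345: {{p,r}}
  U2346: {{p,s}}
  U2456: {{p,t,v}}
  U12456: {{p,t,v}}
C dims 11,21,18,7; δ0: rk 9, SNF 1^9; δ1: rk 12, SNF 1^12; δ2: rk 6, SNF 1^6
Ȟ^0: (11−9)−0=2 ⇒ Z^2
Ȟ^1: (21−12)−9=0 ⇒ 0
Ȟ^2: (18−6)−12=0 ⇒ 0

Ȟ^0 ≅ Z^2, Ȟ^1 ≅ 0, Ȟ^2 ≅ 0


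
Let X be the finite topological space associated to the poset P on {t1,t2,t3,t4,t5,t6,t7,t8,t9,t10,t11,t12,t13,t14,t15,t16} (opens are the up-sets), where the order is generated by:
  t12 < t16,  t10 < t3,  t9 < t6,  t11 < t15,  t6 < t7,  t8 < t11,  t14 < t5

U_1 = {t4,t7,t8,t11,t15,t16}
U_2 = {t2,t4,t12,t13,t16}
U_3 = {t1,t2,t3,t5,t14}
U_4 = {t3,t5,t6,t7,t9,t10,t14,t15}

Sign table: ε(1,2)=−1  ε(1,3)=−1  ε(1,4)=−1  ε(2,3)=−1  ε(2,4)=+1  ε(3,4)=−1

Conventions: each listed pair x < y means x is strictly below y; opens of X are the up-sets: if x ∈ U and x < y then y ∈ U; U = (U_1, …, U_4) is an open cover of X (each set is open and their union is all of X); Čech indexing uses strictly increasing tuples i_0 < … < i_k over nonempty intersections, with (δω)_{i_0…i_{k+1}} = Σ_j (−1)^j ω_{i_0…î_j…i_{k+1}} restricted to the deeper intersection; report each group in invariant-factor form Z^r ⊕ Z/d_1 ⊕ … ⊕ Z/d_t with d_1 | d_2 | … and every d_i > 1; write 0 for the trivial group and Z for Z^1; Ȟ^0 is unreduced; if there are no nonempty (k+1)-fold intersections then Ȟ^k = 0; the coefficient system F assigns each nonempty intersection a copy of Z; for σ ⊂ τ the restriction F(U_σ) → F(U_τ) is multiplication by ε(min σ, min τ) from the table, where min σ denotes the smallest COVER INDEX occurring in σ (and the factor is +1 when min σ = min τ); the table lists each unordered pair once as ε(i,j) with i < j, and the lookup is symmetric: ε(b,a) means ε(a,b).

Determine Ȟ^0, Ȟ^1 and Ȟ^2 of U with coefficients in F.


intersection data:
  U12={t4,t16} U14={t7,t15} U23={t2} U34={t3,t5,t14}
C dims 4,4; δ0: rk 3, SNF 1^3
Ȟ^0 = (4 − 3) − 0 = 1, so Ȟ^0 ≅ Z
Ȟ^1 = (4 − 0) − 3 = 1, so Ȟ^1 ≅ Z
Ȟ^2 = (0 − 0) − 0 = 0, so Ȟ^2 ≅ 0

Ȟ^0 ≅ Z; Ȟ^1 ≅ Z; Ȟ^2 ≅ 0


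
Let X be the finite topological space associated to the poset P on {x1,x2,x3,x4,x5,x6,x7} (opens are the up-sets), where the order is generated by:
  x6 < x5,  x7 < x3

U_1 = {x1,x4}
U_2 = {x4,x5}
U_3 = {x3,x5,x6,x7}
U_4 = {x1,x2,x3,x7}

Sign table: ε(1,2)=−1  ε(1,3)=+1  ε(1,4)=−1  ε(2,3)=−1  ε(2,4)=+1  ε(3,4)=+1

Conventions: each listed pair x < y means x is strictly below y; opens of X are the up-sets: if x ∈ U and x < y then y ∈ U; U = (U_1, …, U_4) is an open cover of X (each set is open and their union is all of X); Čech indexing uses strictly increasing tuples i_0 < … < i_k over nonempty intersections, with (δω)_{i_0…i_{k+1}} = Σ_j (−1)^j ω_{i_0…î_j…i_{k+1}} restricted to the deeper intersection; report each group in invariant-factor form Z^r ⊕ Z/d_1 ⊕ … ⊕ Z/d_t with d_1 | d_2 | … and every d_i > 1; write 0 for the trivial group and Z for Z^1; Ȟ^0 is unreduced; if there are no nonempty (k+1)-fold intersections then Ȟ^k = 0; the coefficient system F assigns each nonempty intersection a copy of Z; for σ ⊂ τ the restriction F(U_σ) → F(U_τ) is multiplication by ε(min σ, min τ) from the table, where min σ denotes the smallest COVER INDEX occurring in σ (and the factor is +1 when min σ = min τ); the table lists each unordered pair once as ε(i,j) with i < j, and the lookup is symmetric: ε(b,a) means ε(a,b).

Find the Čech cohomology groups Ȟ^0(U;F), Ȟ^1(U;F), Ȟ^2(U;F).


nonempty overlaps:
  U12={x4} U14={x1} U23={x5} U34={x3,x7}
C dims 4,4; δ0: rk 4, SNF 1^3·2
degree 0: 4−4−0 = 0 → Ȟ^0 ≅ 0
degree 1: 4−0−4 = 0 plus torsion [2] → Ȟ^1 ≅ Z/2
degree 2: 0−0−0 = 0 → Ȟ^2 ≅ 0

Ȟ^0(U;F) ≅ 0,  Ȟ^1(U;F) ≅ Z/2,  Ȟ^2(U;F) ≅ 0
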